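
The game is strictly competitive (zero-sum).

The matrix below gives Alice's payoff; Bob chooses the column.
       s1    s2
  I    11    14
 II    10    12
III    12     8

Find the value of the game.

80/7

Row II is strictly dominated by row I, so Alice never plays it.
The remaining 2×2 game on (I, III) × (s1, s2) has no saddle point. Let Alice play I with probability p; indifference gives 11p + 12(1−p) = 14p + 8(1−p), so p = 4/7.
Similarly Bob's optimal q on s1 is 6/7, and the value is 11·(6/7) + (14)·(1/7) = 80/7.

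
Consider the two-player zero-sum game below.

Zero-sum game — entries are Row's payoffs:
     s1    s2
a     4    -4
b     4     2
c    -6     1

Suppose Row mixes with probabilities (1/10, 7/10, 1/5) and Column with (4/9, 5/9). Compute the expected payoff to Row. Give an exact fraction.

14/9

Against (4/9, 5/9), each row's expected payoff is a: -4/9; b: 26/9; c: -19/9.
Taking the (1/10, 7/10, 1/5)-weighted average: (1/10)·(-4/9) + (7/10)·(26/9) + (1/5)·(-19/9) = 14/9.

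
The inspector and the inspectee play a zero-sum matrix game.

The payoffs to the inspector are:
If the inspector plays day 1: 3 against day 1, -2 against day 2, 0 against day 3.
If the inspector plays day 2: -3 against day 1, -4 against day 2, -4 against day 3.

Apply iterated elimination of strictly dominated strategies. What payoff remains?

-2

Column day 1 is strictly dominated by day 2 for the inspectee (-2<3, -4<-3); eliminate day 1.
Row day 2 is strictly dominated by row day 1 (-2>-4, 0>-4); eliminate day 2.
Column day 3 is strictly dominated by day 2 for the inspectee (-2<0); eliminate day 3.
Only (day 1, day 2) remains, with payoff -2.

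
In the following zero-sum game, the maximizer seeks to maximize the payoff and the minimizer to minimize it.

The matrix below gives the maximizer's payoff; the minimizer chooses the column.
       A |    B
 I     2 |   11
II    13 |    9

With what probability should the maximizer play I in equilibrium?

4/13

Row minima are 2 and 9, so the maximizer's maximin is 9; column maxima are 13 and 11, so the minimizer's minimax is 11. These differ, so the equilibrium is in mixed strategies.
Let the maximizer play I with probability p. The minimizer is indifferent when 2p + 13(1−p) = 11p + 9(1−p), giving p = 4/13.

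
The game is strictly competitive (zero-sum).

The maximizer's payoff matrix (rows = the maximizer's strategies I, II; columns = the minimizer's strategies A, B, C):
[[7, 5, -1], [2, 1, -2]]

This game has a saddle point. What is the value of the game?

-1

Row minima: -1, -2 → the maximizer's maximin is -1.
Column maxima: 7, 5, -1 → the minimizer's minimax is -1.
They coincide at (I, C), so the value is -1.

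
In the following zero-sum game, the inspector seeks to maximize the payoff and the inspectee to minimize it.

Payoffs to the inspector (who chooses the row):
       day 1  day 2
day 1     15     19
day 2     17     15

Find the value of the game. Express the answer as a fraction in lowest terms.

Row minima are 15 and 15, so the inspector's maximin is 15; column maxima are 17 and 19, so the inspectee's minimax is 17. These differ, so the equilibrium is in mixed strategies.
Let the inspector play day 1 with probability p. The inspectee is indifferent when 15p + 17(1−p) = 19p + 15(1−p), giving p = 1/3.
Let the inspectee play day 1 with probability q. The inspector is indifferent when 15q + 19(1−q) = 17q + 15(1−q), giving q = 2/3.
The value is 15·(2/3) + (19)·(1/3) = 49/3.

49/3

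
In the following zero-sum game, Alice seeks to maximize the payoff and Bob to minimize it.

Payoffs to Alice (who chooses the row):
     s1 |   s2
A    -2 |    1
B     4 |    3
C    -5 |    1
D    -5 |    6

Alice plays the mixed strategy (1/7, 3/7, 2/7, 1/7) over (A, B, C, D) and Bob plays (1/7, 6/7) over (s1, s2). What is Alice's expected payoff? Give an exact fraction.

Against (1/7, 6/7), each row's expected payoff is A: 4/7; B: 22/7; C: 1/7; D: 31/7.
Taking the (1/7, 3/7, 2/7, 1/7)-weighted average: (1/7)·(4/7) + (3/7)·(22/7) + (2/7)·(1/7) + (1/7)·(31/7) = 103/49.

103/49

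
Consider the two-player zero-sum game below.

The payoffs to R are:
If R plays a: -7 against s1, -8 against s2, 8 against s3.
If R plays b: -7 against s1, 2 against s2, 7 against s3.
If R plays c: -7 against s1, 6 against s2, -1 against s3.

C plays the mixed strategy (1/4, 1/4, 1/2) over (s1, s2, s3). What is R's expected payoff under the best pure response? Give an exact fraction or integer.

9/4

a: (-7)·(1/4) + (-8)·(1/4) + (8)·(1/2) = 1/4.
b: (-7)·(1/4) + (2)·(1/4) + (7)·(1/2) = 9/4.
c: (-7)·(1/4) + (6)·(1/4) + (-1)·(1/2) = -3/4.
The best pure response is b with expected payoff 9/4.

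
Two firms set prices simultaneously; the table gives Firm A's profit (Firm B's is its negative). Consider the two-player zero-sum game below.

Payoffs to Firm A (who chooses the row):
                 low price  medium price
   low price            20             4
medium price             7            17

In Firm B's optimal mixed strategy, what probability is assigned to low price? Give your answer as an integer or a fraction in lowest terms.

Row minima are 4 and 7, so Firm A's maximin is 7; column maxima are 20 and 17, so Firm B's minimax is 17. These differ, so the equilibrium is in mixed strategies.
Let Firm B play low price with probability q. Firm A is indifferent when 20q + 4(1−q) = 7q + 17(1−q), giving q = 1/2.

1/2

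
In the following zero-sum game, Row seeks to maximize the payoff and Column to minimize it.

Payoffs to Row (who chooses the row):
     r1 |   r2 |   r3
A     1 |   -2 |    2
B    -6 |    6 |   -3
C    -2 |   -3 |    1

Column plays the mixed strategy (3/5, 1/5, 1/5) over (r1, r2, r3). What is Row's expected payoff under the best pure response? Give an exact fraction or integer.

3/5

A: (1)·(3/5) + (-2)·(1/5) + (2)·(1/5) = 3/5.
B: (-6)·(3/5) + (6)·(1/5) + (-3)·(1/5) = -3.
C: (-2)·(3/5) + (-3)·(1/5) + (1)·(1/5) = -8/5.
The best pure response is A with expected payoff 3/5.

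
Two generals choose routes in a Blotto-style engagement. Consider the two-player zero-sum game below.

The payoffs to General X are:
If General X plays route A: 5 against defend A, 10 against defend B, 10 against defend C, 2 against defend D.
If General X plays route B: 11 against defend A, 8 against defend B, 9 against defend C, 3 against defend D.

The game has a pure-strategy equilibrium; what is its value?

3

Row minima: 2, 3 → General X's maximin is 3.
Column maxima: 11, 10, 10, 3 → General Y's minimax is 3.
They coincide at (route B, defend D), so the value is 3.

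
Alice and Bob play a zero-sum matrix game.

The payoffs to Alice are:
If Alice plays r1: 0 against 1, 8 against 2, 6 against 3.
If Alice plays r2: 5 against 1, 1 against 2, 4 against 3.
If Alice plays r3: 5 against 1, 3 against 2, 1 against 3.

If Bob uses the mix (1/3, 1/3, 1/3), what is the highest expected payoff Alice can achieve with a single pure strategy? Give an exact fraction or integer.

14/3

r1: (0)·(1/3) + (8)·(1/3) + (6)·(1/3) = 14/3.
r2: (5)·(1/3) + (1)·(1/3) + (4)·(1/3) = 10/3.
r3: (5)·(1/3) + (3)·(1/3) + (1)·(1/3) = 3.
The best pure response is r1 with expected payoff 14/3.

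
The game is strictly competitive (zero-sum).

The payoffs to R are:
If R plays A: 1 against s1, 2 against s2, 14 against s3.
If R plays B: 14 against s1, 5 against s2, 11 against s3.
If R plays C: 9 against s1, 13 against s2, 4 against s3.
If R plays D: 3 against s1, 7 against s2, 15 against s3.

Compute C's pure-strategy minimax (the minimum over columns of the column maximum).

13

The worst case (largest entry) in each column is s1: 14, s2: 13, s3: 15.
The best (smallest) of these is 13.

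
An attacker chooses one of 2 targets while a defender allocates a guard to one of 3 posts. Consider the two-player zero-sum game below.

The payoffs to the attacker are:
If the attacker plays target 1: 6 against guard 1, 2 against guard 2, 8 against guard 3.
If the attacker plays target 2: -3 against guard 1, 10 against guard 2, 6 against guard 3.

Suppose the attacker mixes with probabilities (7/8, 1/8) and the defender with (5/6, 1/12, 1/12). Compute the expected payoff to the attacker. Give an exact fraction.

119/24

Against (5/6, 1/12, 1/12), each row's expected payoff is target 1: 35/6; target 2: -7/6.
Taking the (7/8, 1/8)-weighted average: (7/8)·(35/6) + (1/8)·(-7/6) = 119/24.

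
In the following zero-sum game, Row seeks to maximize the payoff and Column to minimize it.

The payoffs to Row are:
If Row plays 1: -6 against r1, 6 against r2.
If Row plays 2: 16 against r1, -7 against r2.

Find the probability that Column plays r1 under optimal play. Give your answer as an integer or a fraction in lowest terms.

Row minima are -6 and -7, so Row's maximin is -6; column maxima are 16 and 6, so Column's minimax is 6. These differ, so the equilibrium is in mixed strategies.
Let Column play r1 with probability q. Row is indifferent when −6q + 6(1−q) = 16q − 7(1−q), giving q = 13/35.

13/35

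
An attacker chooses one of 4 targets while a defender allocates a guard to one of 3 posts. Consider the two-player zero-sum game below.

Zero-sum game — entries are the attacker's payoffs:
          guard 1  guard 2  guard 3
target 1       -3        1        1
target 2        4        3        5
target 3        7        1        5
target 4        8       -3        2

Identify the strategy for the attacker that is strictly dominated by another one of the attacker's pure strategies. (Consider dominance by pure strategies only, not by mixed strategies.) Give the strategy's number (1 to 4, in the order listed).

1

Compare target 1 with target 2: 4 > -3, 3 > 1, 5 > 1.
So target 2 strictly dominates target 1 for the attacker; target 1 is strictly dominated.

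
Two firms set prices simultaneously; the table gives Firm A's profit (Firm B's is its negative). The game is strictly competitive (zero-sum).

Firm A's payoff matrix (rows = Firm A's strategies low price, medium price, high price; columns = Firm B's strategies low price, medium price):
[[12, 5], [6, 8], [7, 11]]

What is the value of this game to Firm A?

Row medium price is strictly dominated by row high price, so Firm A never plays it.
The remaining 2×2 game on (low price, high price) × (low price, medium price) has no saddle point. Let Firm A play low price with probability p; indifference gives 12p + 7(1−p) = 5p + 11(1−p), so p = 4/11.
Similarly Firm B's optimal q on low price is 6/11, and the value is 12·(6/11) + (5)·(5/11) = 97/11.

97/11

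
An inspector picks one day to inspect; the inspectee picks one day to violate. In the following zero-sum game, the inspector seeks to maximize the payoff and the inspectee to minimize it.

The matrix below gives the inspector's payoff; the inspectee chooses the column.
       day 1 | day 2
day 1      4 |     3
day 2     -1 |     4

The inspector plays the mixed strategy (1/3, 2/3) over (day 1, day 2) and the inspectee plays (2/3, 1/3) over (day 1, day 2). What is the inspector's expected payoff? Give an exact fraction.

5/3

Against (2/3, 1/3), each row's expected payoff is day 1: 11/3; day 2: 2/3.
Taking the (1/3, 2/3)-weighted average: (1/3)·(11/3) + (2/3)·(2/3) = 5/3.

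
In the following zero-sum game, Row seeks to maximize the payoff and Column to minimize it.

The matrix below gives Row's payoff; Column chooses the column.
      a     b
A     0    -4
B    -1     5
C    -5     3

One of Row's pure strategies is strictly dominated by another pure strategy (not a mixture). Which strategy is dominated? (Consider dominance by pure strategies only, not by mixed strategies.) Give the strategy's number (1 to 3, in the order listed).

Compare C with B: -1 > -5, 5 > 3.
So B strictly dominates C for Row; C is strictly dominated.

3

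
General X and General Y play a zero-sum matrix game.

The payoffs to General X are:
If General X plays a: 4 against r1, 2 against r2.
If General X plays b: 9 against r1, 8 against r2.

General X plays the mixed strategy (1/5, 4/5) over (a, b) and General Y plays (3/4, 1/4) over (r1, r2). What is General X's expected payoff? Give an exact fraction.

77/10

Against (3/4, 1/4), each row's expected payoff is a: 7/2; b: 35/4.
Taking the (1/5, 4/5)-weighted average: (1/5)·(7/2) + (4/5)·(35/4) = 77/10.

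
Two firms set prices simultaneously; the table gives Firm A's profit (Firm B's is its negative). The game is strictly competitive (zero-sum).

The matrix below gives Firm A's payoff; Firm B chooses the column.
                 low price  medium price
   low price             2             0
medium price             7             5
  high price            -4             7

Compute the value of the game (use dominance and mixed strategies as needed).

Row low price is strictly dominated by row medium price, so Firm A never plays it.
The remaining 2×2 game on (medium price, high price) × (low price, medium price) has no saddle point. Let Firm A play medium price with probability p; indifference gives 7p − 4(1−p) = 5p + 7(1−p), so p = 11/13.
Similarly Firm B's optimal q on low price is 2/13, and the value is 7·(2/13) + (5)·(11/13) = 69/13.

69/13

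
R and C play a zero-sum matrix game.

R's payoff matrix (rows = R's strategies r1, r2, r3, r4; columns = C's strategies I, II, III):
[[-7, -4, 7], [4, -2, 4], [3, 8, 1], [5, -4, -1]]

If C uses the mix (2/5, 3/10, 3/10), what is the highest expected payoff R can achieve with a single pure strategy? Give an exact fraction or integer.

r1: (-7)·(2/5) + (-4)·(3/10) + (7)·(3/10) = -19/10.
r2: (4)·(2/5) + (-2)·(3/10) + (4)·(3/10) = 11/5.
r3: (3)·(2/5) + (8)·(3/10) + (1)·(3/10) = 39/10.
r4: (5)·(2/5) + (-4)·(3/10) + (-1)·(3/10) = 1/2.
The best pure response is r3 with expected payoff 39/10.

39/10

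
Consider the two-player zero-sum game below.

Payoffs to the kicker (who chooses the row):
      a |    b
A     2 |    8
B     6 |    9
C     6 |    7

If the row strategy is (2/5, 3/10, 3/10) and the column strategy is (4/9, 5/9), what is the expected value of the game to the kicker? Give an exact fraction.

32/5

Against (4/9, 5/9), each row's expected payoff is A: 16/3; B: 23/3; C: 59/9.
Taking the (2/5, 3/10, 3/10)-weighted average: (2/5)·(16/3) + (3/10)·(23/3) + (3/10)·(59/9) = 32/5.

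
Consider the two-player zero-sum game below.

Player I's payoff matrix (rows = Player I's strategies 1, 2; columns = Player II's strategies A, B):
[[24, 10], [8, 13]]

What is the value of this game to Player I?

Row minima are 10 and 8, so Player I's maximin is 10; column maxima are 24 and 13, so Player II's minimax is 13. These differ, so the equilibrium is in mixed strategies.
Let Player I play 1 with probability p. Player II is indifferent when 24p + 8(1−p) = 10p + 13(1−p), giving p = 5/19.
Let Player II play A with probability q. Player I is indifferent when 24q + 10(1−q) = 8q + 13(1−q), giving q = 3/19.
The value is 24·(3/19) + (10)·(16/19) = 232/19.

232/19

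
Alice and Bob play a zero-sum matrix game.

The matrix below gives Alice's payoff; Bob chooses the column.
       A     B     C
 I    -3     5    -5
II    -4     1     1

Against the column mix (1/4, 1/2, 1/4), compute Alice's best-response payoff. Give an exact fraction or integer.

1/2

I: (-3)·(1/4) + (5)·(1/2) + (-5)·(1/4) = 1/2.
II: (-4)·(1/4) + (1)·(1/2) + (1)·(1/4) = -1/4.
The best pure response is I with expected payoff 1/2.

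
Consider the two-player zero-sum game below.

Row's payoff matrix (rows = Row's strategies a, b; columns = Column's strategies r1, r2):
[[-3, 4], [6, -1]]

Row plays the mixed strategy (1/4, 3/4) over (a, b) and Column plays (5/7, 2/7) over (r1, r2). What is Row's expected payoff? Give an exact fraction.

11/4

Against (5/7, 2/7), each row's expected payoff is a: -1; b: 4.
Taking the (1/4, 3/4)-weighted average: (1/4)·(-1) + (3/4)·(4) = 11/4.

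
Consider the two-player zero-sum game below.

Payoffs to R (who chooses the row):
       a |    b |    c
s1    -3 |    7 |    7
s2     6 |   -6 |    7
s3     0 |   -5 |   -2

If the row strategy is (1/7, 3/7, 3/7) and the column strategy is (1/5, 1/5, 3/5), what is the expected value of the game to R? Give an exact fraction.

Against (1/5, 1/5, 3/5), each row's expected payoff is s1: 5; s2: 21/5; s3: -11/5.
Taking the (1/7, 3/7, 3/7)-weighted average: (1/7)·(5) + (3/7)·(21/5) + (3/7)·(-11/5) = 11/7.

11/7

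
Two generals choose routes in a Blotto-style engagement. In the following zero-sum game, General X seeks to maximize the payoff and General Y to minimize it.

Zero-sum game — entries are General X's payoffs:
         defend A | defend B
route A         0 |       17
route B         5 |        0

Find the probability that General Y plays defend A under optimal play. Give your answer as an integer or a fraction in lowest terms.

Row minima are 0 and 0, so General X's maximin is 0; column maxima are 5 and 17, so General Y's minimax is 5. These differ, so the equilibrium is in mixed strategies.
Let General Y play defend A with probability q. General X is indifferent when 17(1−q) = 5q, giving q = 17/22.

17/22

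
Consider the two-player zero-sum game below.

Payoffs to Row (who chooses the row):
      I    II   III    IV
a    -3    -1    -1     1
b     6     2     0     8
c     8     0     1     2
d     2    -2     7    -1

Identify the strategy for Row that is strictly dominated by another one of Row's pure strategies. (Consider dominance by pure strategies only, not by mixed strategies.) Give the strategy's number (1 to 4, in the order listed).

1

Compare a with b: 6 > -3, 2 > -1, 0 > -1, 8 > 1.
So b strictly dominates a for Row; a is strictly dominated.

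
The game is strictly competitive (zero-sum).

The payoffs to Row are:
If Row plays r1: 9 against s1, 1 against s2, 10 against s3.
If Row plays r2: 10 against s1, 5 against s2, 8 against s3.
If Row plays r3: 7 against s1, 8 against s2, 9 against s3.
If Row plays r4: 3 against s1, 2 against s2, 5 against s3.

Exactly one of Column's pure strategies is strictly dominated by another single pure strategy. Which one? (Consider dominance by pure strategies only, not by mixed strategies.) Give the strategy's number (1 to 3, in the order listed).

3

Column prefers columns that give Row less. Compare s3 with s2: 1 < 10, 5 < 8, 8 < 9, 2 < 5.
So s2 strictly dominates s3 for Column; s3 is strictly dominated.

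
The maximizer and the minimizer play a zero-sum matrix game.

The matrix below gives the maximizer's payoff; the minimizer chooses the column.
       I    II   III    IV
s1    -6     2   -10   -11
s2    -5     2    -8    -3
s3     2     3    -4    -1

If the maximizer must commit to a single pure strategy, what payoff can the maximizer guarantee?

-4

The worst-case payoff for each row is s1: -11, s2: -8, s3: -4.
The best of these is -4.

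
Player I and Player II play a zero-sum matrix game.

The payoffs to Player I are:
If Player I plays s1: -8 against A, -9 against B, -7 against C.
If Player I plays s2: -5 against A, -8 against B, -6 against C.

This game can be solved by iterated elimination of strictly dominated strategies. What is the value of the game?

Column A is strictly dominated by B for Player II (-9<-8, -8<-5); eliminate A.
Row s1 is strictly dominated by row s2 (-8>-9, -6>-7); eliminate s1.
Column C is strictly dominated by B for Player II (-8<-6); eliminate C.
Only (s2, B) remains, with payoff -8.

-8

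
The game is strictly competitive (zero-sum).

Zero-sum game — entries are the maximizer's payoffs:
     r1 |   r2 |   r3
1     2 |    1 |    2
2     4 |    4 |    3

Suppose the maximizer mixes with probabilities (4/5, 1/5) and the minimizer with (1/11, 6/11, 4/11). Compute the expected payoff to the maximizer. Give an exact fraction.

Against (1/11, 6/11, 4/11), each row's expected payoff is 1: 16/11; 2: 40/11.
Taking the (4/5, 1/5)-weighted average: (4/5)·(16/11) + (1/5)·(40/11) = 104/55.

104/55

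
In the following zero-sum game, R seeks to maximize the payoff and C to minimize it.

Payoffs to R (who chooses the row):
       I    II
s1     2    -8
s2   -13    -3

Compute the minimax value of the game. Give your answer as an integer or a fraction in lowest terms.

-11/2

Row minima are -8 and -13, so R's maximin is -8; column maxima are 2 and -3, so C's minimax is -3. These differ, so the equilibrium is in mixed strategies.
Let R play s1 with probability p. C is indifferent when 2p − 13(1−p) = −8p − 3(1−p), giving p = 1/2.
Let C play I with probability q. R is indifferent when 2q − 8(1−q) = −13q − 3(1−q), giving q = 1/4.
The value is 2·(1/4) + (-8)·(3/4) = -11/2.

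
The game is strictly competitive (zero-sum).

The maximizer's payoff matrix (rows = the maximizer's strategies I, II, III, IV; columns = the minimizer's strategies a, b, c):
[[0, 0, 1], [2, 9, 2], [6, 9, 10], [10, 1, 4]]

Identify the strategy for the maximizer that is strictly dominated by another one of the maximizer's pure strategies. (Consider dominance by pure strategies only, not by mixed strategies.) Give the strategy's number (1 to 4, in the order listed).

1

Compare I with II: 2 > 0, 9 > 0, 2 > 1.
So II strictly dominates I for the maximizer; I is strictly dominated.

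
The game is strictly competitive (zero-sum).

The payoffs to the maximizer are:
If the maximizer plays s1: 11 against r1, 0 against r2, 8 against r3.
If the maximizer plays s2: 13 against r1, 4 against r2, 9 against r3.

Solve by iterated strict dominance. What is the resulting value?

Row s1 is strictly dominated by row s2 (13>11, 4>0, 9>8); eliminate s1.
Column r3 is strictly dominated by r2 for the minimizer (4<9); eliminate r3.
Column r1 is strictly dominated by r2 for the minimizer (4<13); eliminate r1.
Only (s2, r2) remains, with payoff 4.

4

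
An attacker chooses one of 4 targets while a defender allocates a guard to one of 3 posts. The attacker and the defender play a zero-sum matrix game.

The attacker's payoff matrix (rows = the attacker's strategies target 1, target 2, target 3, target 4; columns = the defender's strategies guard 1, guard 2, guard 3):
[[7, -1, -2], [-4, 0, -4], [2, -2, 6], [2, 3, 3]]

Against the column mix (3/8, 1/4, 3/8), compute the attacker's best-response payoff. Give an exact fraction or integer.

21/8

target 1: (7)·(3/8) + (-1)·(1/4) + (-2)·(3/8) = 13/8.
target 2: (-4)·(3/8) + (0)·(1/4) + (-4)·(3/8) = -3.
target 3: (2)·(3/8) + (-2)·(1/4) + (6)·(3/8) = 5/2.
target 4: (2)·(3/8) + (3)·(1/4) + (3)·(3/8) = 21/8.
The best pure response is target 4 with expected payoff 21/8.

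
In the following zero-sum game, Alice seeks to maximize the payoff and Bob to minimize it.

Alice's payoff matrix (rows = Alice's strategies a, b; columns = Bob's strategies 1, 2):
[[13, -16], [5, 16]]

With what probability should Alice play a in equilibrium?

11/40

Row minima are -16 and 5, so Alice's maximin is 5; column maxima are 13 and 16, so Bob's minimax is 13. These differ, so the equilibrium is in mixed strategies.
Let Alice play a with probability p. Bob is indifferent when 13p + 5(1−p) = −16p + 16(1−p), giving p = 11/40.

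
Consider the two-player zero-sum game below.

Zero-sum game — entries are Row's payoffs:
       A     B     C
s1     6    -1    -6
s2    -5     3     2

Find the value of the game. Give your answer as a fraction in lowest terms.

Column B is strictly dominated by C for Column (it gives Row more in every row).
The remaining 2×2 game on (s1, s2) × (A, C) has no saddle point. Let Row play s1 with probability p; indifference gives 6p − 5(1−p) = −6p + 2(1−p), so p = 7/19.
Similarly Column's optimal q on A is 8/19, and the value is 6·(8/19) + (-6)·(11/19) = -18/19.

-18/19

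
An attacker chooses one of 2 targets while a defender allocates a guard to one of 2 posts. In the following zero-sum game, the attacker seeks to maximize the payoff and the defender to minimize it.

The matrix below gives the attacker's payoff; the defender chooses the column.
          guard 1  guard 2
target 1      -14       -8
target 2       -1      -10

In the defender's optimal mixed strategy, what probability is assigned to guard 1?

2/15

Row minima are -14 and -10, so the attacker's maximin is -10; column maxima are -1 and -8, so the defender's minimax is -8. These differ, so the equilibrium is in mixed strategies.
Let the defender play guard 1 with probability q. The attacker is indifferent when −14q − 8(1−q) = −q − 10(1−q), giving q = 2/15.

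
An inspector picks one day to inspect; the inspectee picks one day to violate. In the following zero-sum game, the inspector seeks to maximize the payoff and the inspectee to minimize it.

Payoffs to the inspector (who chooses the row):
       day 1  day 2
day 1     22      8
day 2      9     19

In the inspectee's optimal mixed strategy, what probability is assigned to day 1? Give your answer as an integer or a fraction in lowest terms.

Row minima are 8 and 9, so the inspector's maximin is 9; column maxima are 22 and 19, so the inspectee's minimax is 19. These differ, so the equilibrium is in mixed strategies.
Let the inspectee play day 1 with probability q. The inspector is indifferent when 22q + 8(1−q) = 9q + 19(1−q), giving q = 11/24.

11/24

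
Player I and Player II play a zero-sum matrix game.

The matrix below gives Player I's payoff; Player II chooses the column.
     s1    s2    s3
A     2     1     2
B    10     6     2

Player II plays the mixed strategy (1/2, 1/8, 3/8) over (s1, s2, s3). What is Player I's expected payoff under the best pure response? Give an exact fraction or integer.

A: (2)·(1/2) + (1)·(1/8) + (2)·(3/8) = 15/8.
B: (10)·(1/2) + (6)·(1/8) + (2)·(3/8) = 13/2.
The best pure response is B with expected payoff 13/2.

13/2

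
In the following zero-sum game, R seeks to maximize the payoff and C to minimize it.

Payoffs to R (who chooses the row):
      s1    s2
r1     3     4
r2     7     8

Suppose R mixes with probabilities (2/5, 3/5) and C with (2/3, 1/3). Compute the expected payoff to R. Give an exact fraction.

Against (2/3, 1/3), each row's expected payoff is r1: 10/3; r2: 22/3.
Taking the (2/5, 3/5)-weighted average: (2/5)·(10/3) + (3/5)·(22/3) = 86/15.

86/15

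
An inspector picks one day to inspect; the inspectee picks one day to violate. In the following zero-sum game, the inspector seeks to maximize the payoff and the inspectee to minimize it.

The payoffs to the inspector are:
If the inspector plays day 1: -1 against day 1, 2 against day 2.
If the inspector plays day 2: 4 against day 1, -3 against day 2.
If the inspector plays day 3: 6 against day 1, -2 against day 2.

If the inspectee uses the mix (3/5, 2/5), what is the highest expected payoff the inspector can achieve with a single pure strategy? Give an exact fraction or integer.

14/5

day 1: (-1)·(3/5) + (2)·(2/5) = 1/5.
day 2: (4)·(3/5) + (-3)·(2/5) = 6/5.
day 3: (6)·(3/5) + (-2)·(2/5) = 14/5.
The best pure response is day 3 with expected payoff 14/5.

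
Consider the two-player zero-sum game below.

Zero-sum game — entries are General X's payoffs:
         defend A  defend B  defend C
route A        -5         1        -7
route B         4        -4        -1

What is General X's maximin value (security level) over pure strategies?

-4

The worst-case payoff for each row is route A: -7, route B: -4.
The best of these is -4.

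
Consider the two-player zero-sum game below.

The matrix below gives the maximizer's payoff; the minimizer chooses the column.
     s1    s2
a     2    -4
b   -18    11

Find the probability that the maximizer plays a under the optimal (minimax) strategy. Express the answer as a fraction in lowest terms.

Row minima are -4 and -18, so the maximizer's maximin is -4; column maxima are 2 and 11, so the minimizer's minimax is 2. These differ, so the equilibrium is in mixed strategies.
Let the maximizer play a with probability p. The minimizer is indifferent when 2p − 18(1−p) = −4p + 11(1−p), giving p = 29/35.

29/35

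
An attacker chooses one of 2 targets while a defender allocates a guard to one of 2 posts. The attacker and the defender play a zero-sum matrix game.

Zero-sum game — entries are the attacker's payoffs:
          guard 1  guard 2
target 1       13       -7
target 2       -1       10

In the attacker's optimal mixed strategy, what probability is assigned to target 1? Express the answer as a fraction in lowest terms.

Row minima are -7 and -1, so the attacker's maximin is -1; column maxima are 13 and 10, so the defender's minimax is 10. These differ, so the equilibrium is in mixed strategies.
Let the attacker play target 1 with probability p. The defender is indifferent when 13p − (1−p) = −7p + 10(1−p), giving p = 11/31.

11/31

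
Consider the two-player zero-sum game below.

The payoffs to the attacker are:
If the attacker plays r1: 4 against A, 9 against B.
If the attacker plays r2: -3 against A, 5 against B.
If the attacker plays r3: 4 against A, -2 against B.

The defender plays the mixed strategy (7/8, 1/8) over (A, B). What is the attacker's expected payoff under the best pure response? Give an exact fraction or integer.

37/8

r1: (4)·(7/8) + (9)·(1/8) = 37/8.
r2: (-3)·(7/8) + (5)·(1/8) = -2.
r3: (4)·(7/8) + (-2)·(1/8) = 13/4.
The best pure response is r1 with expected payoff 37/8.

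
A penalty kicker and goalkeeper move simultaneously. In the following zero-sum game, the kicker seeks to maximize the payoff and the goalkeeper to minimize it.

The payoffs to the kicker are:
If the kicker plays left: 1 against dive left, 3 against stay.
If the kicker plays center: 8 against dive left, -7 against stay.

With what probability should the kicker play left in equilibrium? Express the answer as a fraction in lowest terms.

Row minima are 1 and -7, so the kicker's maximin is 1; column maxima are 8 and 3, so the goalkeeper's minimax is 3. These differ, so the equilibrium is in mixed strategies.
Let the kicker play left with probability p. The goalkeeper is indifferent when p + 8(1−p) = 3p − 7(1−p), giving p = 15/17.

15/17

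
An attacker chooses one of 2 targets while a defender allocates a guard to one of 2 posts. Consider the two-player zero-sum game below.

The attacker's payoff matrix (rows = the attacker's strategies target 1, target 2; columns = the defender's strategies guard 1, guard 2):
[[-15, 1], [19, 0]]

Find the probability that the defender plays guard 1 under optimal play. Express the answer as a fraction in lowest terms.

Row minima are -15 and 0, so the attacker's maximin is 0; column maxima are 19 and 1, so the defender's minimax is 1. These differ, so the equilibrium is in mixed strategies.
Let the defender play guard 1 with probability q. The attacker is indifferent when −15q + (1−q) = 19q, giving q = 1/35.

1/35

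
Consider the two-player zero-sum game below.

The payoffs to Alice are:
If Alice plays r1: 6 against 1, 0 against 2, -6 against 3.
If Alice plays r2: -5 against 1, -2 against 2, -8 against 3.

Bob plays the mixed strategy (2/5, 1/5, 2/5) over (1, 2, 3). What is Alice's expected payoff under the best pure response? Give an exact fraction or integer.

0

r1: (6)·(2/5) + (0)·(1/5) + (-6)·(2/5) = 0.
r2: (-5)·(2/5) + (-2)·(1/5) + (-8)·(2/5) = -28/5.
The best pure response is r1 with expected payoff 0.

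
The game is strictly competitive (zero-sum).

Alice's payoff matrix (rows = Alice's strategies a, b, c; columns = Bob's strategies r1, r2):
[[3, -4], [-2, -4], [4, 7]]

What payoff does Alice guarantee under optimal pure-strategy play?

4

Row minima: -4, -4, 4 → Alice's maximin is 4.
Column maxima: 4, 7 → Bob's minimax is 4.
They coincide at (c, r1), so the value is 4.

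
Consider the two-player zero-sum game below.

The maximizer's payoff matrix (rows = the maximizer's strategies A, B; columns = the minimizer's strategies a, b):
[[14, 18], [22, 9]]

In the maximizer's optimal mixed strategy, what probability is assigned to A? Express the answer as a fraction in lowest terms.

13/17

Row minima are 14 and 9, so the maximizer's maximin is 14; column maxima are 22 and 18, so the minimizer's minimax is 18. These differ, so the equilibrium is in mixed strategies.
Let the maximizer play A with probability p. The minimizer is indifferent when 14p + 22(1−p) = 18p + 9(1−p), giving p = 13/17.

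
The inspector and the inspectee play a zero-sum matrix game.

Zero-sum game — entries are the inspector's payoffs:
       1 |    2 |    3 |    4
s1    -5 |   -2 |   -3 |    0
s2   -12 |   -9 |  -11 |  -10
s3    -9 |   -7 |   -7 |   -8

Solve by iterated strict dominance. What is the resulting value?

Row s2 is strictly dominated by row s1 (-5>-12, -2>-9, -3>-11, 0>-10); eliminate s2.
Row s3 is strictly dominated by row s1 (-5>-9, -2>-7, -3>-7, 0>-8); eliminate s3.
Column 3 is strictly dominated by 1 for the inspectee (-5<-3); eliminate 3.
Column 4 is strictly dominated by 1 for the inspectee (-5<0); eliminate 4.
Column 2 is strictly dominated by 1 for the inspectee (-5<-2); eliminate 2.
Only (s1, 1) remains, with payoff -5.

-5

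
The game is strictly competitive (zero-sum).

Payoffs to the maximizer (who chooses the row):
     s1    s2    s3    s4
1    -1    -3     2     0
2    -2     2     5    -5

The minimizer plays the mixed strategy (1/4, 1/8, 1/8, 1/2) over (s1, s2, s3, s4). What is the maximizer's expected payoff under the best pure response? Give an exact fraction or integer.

-3/8

1: (-1)·(1/4) + (-3)·(1/8) + (2)·(1/8) + (0)·(1/2) = -3/8.
2: (-2)·(1/4) + (2)·(1/8) + (5)·(1/8) + (-5)·(1/2) = -17/8.
The best pure response is 1 with expected payoff -3/8.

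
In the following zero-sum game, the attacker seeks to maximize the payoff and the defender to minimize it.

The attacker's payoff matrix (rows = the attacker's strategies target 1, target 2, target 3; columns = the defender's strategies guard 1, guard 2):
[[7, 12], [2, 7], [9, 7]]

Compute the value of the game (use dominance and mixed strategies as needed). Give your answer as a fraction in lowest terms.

59/7

Row target 2 is strictly dominated by row target 1, so the attacker never plays it.
The remaining 2×2 game on (target 1, target 3) × (guard 1, guard 2) has no saddle point. Let the attacker play target 1 with probability p; indifference gives 7p + 9(1−p) = 12p + 7(1−p), so p = 2/7.
Similarly the defender's optimal q on guard 1 is 5/7, and the value is 7·(5/7) + (12)·(2/7) = 59/7.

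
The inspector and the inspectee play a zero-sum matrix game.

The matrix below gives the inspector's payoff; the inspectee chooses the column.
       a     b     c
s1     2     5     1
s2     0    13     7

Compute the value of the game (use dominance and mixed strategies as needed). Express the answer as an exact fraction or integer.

Column b is strictly dominated by c for the inspectee (it gives the inspector more in every row).
The remaining 2×2 game on (s1, s2) × (a, c) has no saddle point. Let the inspector play s1 with probability p; indifference gives 2p = p + 7(1−p), so p = 7/8.
Similarly the inspectee's optimal q on a is 3/4, and the value is 2·(3/4) + (1)·(1/4) = 7/4.

7/4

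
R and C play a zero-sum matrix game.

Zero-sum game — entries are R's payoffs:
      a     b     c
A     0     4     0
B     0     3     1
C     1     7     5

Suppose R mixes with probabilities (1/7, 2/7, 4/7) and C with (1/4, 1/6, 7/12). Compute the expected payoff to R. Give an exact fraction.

Against (1/4, 1/6, 7/12), each row's expected payoff is A: 2/3; B: 13/12; C: 13/3.
Taking the (1/7, 2/7, 4/7)-weighted average: (1/7)·(2/3) + (2/7)·(13/12) + (4/7)·(13/3) = 121/42.

121/42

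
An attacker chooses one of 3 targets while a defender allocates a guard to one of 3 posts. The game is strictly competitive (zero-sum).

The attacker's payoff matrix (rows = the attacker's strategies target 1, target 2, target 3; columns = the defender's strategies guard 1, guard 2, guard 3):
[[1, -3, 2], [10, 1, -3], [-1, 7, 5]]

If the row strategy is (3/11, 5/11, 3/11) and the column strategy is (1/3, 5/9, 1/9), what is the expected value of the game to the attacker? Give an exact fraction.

Against (1/3, 5/9, 1/9), each row's expected payoff is target 1: -10/9; target 2: 32/9; target 3: 37/9.
Taking the (3/11, 5/11, 3/11)-weighted average: (3/11)·(-10/9) + (5/11)·(32/9) + (3/11)·(37/9) = 241/99.

241/99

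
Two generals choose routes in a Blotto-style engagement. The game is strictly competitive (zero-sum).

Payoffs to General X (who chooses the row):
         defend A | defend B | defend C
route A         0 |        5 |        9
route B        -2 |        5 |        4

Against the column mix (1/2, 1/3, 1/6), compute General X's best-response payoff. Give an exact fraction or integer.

route A: (0)·(1/2) + (5)·(1/3) + (9)·(1/6) = 19/6.
route B: (-2)·(1/2) + (5)·(1/3) + (4)·(1/6) = 4/3.
The best pure response is route A with expected payoff 19/6.

19/6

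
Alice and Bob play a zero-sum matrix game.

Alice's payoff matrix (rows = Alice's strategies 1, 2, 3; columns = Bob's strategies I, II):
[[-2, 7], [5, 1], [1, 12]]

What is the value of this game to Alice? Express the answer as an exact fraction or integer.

Row 1 is strictly dominated by row 3, so Alice never plays it.
The remaining 2×2 game on (2, 3) × (I, II) has no saddle point. Let Alice play 2 with probability p; indifference gives 5p + (1−p) = p + 12(1−p), so p = 11/15.
Similarly Bob's optimal q on I is 11/15, and the value is 5·(11/15) + (1)·(4/15) = 59/15.

59/15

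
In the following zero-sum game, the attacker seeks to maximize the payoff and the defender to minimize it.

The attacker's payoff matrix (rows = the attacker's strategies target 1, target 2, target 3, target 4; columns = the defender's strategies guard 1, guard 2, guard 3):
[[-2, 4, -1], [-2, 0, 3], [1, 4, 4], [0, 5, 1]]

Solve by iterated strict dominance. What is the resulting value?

Row target 1 is strictly dominated by row target 4 (0>-2, 5>4, 1>-1); eliminate target 1.
Row target 2 is strictly dominated by row target 3 (1>-2, 4>0, 4>3); eliminate target 2.
Column guard 2 is strictly dominated by guard 1 for the defender (1<4, 0<5); eliminate guard 2.
Row target 4 is strictly dominated by row target 3 (1>0, 4>1); eliminate target 4.
Column guard 3 is strictly dominated by guard 1 for the defender (1<4); eliminate guard 3.
Only (target 3, guard 1) remains, with payoff 1.

1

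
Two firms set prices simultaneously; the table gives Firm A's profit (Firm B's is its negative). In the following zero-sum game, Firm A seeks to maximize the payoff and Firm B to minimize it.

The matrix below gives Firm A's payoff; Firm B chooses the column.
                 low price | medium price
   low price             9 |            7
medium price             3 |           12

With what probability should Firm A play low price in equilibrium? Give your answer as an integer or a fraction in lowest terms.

9/11

Row minima are 7 and 3, so Firm A's maximin is 7; column maxima are 9 and 12, so Firm B's minimax is 9. These differ, so the equilibrium is in mixed strategies.
Let Firm A play low price with probability p. Firm B is indifferent when 9p + 3(1−p) = 7p + 12(1−p), giving p = 9/11.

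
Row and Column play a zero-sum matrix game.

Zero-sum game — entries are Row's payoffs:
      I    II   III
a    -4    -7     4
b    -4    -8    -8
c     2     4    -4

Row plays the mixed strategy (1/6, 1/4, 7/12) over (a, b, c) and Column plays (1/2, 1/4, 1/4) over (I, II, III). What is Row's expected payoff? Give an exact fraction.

Against (1/2, 1/4, 1/4), each row's expected payoff is a: -11/4; b: -6; c: 1.
Taking the (1/6, 1/4, 7/12)-weighted average: (1/6)·(-11/4) + (1/4)·(-6) + (7/12)·(1) = -11/8.

-11/8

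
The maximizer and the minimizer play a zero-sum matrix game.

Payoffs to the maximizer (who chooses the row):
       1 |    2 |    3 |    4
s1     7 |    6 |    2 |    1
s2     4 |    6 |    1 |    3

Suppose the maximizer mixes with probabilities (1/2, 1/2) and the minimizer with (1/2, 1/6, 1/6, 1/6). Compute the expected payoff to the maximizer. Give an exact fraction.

13/3

Against (1/2, 1/6, 1/6, 1/6), each row's expected payoff is s1: 5; s2: 11/3.
Taking the (1/2, 1/2)-weighted average: (1/2)·(5) + (1/2)·(11/3) = 13/3.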